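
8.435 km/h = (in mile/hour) 5.241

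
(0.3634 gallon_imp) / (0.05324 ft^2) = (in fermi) 3.34e+14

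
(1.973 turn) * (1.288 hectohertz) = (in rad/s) 1597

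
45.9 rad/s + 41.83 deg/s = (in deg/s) 2672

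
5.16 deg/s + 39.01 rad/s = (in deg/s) 2240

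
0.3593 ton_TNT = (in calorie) 3.593e+08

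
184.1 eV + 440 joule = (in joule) 440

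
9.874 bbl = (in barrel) 9.874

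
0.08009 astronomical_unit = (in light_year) 1.266e-06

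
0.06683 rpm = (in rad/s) 0.006998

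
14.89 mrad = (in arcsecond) 3071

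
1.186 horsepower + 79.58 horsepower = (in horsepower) 80.77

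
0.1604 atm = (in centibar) 16.25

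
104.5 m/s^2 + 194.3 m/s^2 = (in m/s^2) 298.8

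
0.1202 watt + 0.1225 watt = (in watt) 0.2427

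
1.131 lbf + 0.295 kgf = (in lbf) 1.781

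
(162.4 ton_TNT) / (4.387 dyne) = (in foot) 5.082e+16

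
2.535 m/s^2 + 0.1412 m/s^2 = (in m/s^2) 2.676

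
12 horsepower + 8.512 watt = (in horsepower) 12.01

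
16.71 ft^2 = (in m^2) 1.552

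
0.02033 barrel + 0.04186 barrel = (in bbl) 0.06219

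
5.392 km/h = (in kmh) 5.392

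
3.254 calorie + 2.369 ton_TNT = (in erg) 9.912e+16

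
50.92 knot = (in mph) 58.6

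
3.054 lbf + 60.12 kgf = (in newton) 603.2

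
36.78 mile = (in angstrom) 5.919e+14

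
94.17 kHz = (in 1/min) 5.65e+06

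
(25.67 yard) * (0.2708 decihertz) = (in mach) 0.001867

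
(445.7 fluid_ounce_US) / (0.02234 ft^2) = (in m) 6.351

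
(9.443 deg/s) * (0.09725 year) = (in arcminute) 1.738e+09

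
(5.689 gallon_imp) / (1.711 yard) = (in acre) 4.085e-06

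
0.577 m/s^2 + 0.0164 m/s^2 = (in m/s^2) 0.5934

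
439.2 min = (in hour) 7.32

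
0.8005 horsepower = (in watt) 596.9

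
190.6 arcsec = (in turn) 0.0001471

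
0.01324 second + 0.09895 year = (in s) 3.12e+06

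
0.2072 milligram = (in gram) 0.0002072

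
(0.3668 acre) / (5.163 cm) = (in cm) 2.875e+06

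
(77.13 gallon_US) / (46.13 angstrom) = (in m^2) 6.329e+07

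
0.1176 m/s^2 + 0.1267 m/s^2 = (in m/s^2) 0.2443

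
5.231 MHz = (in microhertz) 5.231e+12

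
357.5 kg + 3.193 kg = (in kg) 360.7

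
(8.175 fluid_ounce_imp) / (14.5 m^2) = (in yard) 1.752e-05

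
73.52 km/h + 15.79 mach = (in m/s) 5397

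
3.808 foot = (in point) 3290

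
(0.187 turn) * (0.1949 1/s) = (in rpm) 2.187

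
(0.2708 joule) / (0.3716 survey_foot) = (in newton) 2.391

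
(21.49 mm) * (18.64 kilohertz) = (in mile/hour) 896.1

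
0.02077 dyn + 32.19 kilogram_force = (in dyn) 3.157e+07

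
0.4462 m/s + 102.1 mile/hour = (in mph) 103.1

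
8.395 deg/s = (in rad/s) 0.1465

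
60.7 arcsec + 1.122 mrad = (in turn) 0.0002254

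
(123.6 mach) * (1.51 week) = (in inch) 1.513e+12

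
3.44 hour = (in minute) 206.4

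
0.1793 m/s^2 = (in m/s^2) 0.1793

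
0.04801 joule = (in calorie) 0.01147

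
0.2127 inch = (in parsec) 1.751e-19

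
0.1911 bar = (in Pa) 1.911e+04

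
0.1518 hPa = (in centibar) 0.01518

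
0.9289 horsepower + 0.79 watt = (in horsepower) 0.93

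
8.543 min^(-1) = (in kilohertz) 0.0001424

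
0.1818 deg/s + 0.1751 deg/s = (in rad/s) 0.006229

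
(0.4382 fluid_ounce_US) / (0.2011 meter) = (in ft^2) 0.0006936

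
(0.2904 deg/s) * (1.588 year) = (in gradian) 1.616e+07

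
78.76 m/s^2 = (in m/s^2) 78.76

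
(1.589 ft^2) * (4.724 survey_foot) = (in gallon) 56.15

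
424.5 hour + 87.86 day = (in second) 9.119e+06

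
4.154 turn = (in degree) 1495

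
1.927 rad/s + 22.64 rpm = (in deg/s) 246.2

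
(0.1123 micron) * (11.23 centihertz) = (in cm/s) 1.261e-06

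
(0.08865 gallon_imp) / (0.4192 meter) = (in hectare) 9.614e-08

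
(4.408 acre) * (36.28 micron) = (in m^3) 0.6472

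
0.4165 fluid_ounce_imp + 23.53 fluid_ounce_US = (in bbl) 0.004451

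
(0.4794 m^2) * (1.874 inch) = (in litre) 22.82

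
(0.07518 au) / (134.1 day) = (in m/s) 970.7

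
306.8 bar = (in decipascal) 3.068e+08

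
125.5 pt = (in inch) 1.743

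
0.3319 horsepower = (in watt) 247.5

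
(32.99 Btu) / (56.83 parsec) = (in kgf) 2.024e-15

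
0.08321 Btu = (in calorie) 20.98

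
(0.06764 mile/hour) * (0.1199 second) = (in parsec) 1.175e-19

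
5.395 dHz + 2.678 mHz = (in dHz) 5.422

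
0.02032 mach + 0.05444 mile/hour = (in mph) 15.53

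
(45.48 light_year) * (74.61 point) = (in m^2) 1.133e+16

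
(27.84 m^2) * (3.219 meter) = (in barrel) 563.7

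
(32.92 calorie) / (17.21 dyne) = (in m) 8.003e+05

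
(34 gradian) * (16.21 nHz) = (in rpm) 8.267e-08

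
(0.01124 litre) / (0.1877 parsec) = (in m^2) 1.941e-21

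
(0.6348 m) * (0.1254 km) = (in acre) 0.01967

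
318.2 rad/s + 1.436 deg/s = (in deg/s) 1.823e+04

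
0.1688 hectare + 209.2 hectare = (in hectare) 209.4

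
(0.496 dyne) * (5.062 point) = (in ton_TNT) 2.117e-18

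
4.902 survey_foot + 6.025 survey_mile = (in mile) 6.026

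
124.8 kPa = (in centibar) 124.8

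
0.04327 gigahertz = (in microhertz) 4.327e+13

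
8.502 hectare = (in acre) 21.01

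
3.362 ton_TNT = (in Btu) 1.333e+07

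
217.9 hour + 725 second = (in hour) 218.1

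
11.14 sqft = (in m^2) 1.035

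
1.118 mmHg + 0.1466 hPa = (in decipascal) 1637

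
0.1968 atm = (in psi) 2.892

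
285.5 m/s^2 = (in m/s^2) 285.5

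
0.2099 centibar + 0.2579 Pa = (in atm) 0.002074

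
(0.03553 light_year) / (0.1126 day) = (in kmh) 1.244e+11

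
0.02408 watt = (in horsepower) 3.229e-05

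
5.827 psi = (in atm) 0.3965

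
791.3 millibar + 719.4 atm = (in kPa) 7.297e+04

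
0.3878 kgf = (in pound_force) 0.855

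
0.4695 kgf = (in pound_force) 1.035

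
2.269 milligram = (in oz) 8.004e-05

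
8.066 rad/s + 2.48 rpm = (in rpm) 79.5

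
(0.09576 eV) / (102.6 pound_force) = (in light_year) 3.553e-39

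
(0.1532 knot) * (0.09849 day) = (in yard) 733.4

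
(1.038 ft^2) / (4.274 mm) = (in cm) 2256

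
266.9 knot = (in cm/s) 1.373e+04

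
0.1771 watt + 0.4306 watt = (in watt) 0.6077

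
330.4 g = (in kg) 0.3304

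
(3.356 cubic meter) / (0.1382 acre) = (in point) 17.01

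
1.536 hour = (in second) 5530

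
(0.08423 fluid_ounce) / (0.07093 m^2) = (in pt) 0.09955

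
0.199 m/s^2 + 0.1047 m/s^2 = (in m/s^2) 0.3037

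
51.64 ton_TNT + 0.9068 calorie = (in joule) 2.161e+11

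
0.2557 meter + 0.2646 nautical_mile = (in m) 490.3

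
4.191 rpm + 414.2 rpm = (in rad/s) 43.81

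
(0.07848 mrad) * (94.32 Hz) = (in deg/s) 0.4241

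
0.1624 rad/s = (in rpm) 1.551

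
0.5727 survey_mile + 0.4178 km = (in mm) 1.339e+06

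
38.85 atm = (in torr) 2.953e+04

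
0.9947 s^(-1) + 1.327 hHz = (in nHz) 1.337e+11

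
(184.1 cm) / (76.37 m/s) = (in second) 0.02411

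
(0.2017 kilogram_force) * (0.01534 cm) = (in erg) 3034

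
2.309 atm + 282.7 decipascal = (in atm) 2.309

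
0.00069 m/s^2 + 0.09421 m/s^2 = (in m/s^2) 0.0949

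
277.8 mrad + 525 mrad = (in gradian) 51.11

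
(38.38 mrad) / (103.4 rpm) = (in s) 0.003545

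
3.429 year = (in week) 178.8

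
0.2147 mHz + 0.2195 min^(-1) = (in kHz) 3.873e-06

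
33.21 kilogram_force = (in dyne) 3.257e+07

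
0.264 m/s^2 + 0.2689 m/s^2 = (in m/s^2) 0.5329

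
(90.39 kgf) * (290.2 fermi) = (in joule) 2.572e-10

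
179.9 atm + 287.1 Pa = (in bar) 182.3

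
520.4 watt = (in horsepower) 0.6979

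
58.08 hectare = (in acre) 143.5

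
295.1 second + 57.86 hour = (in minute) 3477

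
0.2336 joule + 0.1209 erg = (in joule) 0.2336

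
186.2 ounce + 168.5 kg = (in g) 1.738e+05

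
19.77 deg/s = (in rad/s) 0.3451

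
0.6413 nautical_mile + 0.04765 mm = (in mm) 1.188e+06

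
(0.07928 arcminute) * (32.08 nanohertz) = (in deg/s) 4.239e-11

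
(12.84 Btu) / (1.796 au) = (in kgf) 5.141e-09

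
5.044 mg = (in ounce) 0.0001779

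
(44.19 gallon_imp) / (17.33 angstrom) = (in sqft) 1.248e+09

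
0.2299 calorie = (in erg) 9.619e+06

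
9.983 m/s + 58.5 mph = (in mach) 0.1061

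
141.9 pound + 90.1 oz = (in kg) 66.92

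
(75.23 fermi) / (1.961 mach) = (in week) 1.863e-22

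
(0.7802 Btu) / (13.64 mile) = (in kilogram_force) 0.003824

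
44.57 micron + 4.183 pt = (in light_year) 1.607e-19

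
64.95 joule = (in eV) 4.054e+20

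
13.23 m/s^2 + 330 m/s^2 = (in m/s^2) 343.2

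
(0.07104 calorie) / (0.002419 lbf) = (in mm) 2.762e+04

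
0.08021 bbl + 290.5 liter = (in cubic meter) 0.3033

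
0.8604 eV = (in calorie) 3.295e-20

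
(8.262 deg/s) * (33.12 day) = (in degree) 2.364e+07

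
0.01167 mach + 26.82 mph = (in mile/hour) 35.71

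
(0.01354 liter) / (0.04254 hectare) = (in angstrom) 318.3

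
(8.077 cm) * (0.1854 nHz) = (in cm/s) 1.497e-09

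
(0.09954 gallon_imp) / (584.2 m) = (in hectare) 7.746e-11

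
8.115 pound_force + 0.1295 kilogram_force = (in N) 37.37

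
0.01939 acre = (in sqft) 844.6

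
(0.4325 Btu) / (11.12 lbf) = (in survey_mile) 0.005732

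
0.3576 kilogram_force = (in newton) 3.507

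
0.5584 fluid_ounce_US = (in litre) 0.01651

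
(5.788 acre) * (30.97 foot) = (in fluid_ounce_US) 7.477e+09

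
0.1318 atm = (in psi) 1.937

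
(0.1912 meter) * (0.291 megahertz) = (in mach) 163.4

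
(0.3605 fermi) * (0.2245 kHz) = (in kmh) 2.914e-13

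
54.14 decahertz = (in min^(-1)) 3.248e+04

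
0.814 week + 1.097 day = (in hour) 163.1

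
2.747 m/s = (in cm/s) 274.7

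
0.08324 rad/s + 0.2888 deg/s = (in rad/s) 0.08828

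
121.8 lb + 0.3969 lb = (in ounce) 1955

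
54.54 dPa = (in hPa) 0.05454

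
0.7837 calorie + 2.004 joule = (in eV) 3.297e+19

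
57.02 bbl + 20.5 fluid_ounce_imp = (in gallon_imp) 1994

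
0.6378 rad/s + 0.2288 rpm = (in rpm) 6.319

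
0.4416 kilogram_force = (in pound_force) 0.9736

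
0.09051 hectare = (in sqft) 9742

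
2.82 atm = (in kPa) 285.7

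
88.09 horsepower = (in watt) 6.569e+04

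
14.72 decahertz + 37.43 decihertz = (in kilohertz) 0.1509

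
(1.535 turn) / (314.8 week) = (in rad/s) 5.066e-08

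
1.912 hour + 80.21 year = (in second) 2.53e+09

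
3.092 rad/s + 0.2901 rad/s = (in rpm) 32.3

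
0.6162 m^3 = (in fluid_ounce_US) 2.084e+04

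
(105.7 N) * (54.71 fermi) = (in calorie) 1.382e-12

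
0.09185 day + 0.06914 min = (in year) 0.0002518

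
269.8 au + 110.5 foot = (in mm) 4.036e+16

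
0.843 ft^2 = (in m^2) 0.07832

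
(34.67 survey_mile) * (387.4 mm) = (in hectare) 2.162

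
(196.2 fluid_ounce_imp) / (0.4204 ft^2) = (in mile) 8.869e-05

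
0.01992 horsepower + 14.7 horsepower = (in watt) 1.098e+04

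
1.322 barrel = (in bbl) 1.322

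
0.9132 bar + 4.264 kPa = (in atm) 0.9433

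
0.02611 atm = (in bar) 0.02646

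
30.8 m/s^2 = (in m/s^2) 30.8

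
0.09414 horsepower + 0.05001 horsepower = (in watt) 107.5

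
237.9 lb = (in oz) 3806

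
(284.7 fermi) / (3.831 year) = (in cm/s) 2.357e-19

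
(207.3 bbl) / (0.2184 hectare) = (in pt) 42.78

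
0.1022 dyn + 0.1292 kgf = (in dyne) 1.267e+05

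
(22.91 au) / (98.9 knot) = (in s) 6.736e+10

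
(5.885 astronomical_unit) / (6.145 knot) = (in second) 2.785e+11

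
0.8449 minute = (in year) 1.607e-06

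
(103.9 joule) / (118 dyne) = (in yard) 9.629e+04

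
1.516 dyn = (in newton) 1.516e-05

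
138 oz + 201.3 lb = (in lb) 209.9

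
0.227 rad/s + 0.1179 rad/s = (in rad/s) 0.3449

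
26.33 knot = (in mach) 0.03978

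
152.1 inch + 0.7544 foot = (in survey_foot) 13.43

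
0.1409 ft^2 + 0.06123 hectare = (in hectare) 0.06123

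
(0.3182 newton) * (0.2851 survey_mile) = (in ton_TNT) 3.489e-08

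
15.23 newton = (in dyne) 1.523e+06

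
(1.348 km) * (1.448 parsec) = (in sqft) 6.483e+20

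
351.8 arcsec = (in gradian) 0.1086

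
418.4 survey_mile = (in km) 673.4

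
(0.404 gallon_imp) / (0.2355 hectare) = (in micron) 0.7799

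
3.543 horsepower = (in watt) 2642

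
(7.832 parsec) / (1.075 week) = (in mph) 8.315e+11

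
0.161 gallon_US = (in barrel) 0.003833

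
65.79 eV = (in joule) 1.054e-17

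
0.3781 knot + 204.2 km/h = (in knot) 110.6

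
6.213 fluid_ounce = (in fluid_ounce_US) 6.213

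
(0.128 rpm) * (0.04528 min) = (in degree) 2.087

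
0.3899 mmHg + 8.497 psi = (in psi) 8.505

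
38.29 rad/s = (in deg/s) 2194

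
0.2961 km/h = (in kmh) 0.2961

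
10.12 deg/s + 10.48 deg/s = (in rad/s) 0.3595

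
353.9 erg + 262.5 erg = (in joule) 6.164e-05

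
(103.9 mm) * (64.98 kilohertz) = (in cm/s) 6.751e+05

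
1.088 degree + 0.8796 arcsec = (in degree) 1.088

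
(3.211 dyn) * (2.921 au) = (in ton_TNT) 0.003354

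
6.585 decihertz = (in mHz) 658.5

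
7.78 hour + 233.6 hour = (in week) 1.437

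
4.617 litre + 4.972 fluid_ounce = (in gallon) 1.259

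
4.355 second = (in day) 5.041e-05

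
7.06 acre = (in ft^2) 3.075e+05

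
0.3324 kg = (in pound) 0.7328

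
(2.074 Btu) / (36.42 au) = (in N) 4.016e-10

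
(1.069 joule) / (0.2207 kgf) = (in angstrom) 4.939e+09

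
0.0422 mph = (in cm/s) 1.887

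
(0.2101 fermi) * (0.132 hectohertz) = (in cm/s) 2.773e-13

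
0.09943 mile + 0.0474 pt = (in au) 1.07e-09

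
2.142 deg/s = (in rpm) 0.357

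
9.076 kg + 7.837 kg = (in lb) 37.29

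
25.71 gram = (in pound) 0.05668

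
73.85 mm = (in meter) 0.07385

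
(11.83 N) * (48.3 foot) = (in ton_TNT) 4.163e-08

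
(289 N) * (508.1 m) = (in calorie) 3.51e+04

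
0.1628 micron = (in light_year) 1.721e-23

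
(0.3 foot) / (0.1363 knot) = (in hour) 0.0003622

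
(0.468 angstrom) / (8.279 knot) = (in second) 1.099e-11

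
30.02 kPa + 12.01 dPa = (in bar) 0.3002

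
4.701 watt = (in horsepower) 0.006304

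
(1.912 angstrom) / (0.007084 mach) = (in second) 7.927e-11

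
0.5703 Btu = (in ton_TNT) 1.438e-07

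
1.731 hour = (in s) 6232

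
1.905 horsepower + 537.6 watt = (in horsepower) 2.626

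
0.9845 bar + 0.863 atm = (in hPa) 1859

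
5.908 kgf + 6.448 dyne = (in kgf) 5.908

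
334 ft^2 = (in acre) 0.007668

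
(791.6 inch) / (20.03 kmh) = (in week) 5.975e-06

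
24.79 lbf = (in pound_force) 24.79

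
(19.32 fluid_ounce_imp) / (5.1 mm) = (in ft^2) 1.159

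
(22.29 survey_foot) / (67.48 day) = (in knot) 2.265e-06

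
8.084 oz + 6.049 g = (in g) 235.2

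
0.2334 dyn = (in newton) 2.334e-06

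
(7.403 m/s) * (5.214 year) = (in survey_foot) 3.994e+09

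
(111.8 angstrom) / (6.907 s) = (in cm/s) 1.619e-07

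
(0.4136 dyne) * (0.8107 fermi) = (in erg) 3.353e-14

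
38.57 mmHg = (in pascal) 5142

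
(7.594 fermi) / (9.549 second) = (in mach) 2.336e-18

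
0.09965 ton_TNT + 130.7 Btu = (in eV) 2.603e+27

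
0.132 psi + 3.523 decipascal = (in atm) 0.008986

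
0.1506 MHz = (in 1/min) 9.036e+06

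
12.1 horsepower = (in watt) 9023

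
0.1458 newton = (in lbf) 0.03278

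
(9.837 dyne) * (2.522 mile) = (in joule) 0.3993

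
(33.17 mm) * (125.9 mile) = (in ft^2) 7.234e+04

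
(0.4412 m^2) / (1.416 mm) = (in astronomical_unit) 2.083e-09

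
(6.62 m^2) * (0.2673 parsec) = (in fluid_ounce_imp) 1.922e+21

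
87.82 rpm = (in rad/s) 9.196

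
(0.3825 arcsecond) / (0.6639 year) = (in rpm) 8.458e-13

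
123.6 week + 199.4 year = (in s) 6.363e+09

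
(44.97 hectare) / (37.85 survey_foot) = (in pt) 1.105e+08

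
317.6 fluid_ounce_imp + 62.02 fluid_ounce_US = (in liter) 10.86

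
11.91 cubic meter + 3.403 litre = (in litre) 1.191e+04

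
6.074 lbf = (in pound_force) 6.074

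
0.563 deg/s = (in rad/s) 0.009826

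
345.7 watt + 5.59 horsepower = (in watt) 4514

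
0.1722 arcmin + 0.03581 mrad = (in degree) 0.004922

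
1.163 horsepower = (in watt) 867.2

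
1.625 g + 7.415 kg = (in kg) 7.417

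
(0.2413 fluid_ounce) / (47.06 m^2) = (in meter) 1.516e-07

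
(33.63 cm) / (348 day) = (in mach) 3.285e-11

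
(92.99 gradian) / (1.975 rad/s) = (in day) 8.56e-06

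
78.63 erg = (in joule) 7.863e-06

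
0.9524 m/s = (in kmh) 3.429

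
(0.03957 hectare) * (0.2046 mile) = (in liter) 1.303e+08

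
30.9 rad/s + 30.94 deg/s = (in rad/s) 31.44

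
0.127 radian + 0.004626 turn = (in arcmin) 536.5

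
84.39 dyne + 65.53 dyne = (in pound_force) 0.000337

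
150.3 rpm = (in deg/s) 901.8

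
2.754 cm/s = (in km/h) 0.09914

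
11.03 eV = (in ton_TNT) 4.224e-28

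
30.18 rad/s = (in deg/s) 1729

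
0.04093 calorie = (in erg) 1.713e+06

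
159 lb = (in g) 7.212e+04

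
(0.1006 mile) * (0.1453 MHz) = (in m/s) 2.352e+07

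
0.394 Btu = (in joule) 415.7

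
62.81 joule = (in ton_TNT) 1.501e-08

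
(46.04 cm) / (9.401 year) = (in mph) 3.474e-09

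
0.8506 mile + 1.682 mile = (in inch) 1.605e+05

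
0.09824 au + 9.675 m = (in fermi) 1.47e+25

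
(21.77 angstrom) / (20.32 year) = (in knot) 6.604e-18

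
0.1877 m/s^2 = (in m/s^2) 0.1877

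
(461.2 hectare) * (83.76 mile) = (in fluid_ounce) 2.102e+16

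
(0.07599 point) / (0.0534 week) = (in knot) 1.613e-09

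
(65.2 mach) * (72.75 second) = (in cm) 1.615e+08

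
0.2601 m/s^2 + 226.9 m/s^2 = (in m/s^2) 227.2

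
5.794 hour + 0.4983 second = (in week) 0.03449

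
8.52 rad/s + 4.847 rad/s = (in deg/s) 765.9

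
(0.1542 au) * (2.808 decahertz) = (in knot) 1.259e+12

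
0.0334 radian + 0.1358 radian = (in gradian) 10.77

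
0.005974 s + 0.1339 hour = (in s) 482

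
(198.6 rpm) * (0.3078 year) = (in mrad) 2.019e+11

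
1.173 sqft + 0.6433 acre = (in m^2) 2603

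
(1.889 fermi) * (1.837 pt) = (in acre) 3.025e-22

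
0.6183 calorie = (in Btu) 0.002452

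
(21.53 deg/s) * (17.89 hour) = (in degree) 1.387e+06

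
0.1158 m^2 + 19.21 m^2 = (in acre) 0.004776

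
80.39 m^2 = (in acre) 0.01986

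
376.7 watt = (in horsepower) 0.5052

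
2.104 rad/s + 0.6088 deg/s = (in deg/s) 121.2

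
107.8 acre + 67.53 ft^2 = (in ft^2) 4.696e+06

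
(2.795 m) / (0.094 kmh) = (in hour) 0.02973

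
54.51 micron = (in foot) 0.0001788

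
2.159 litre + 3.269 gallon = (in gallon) 3.839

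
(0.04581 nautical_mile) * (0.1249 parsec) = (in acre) 8.08e+13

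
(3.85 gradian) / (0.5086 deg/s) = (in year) 2.16e-07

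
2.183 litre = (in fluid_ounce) 73.82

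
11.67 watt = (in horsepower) 0.01565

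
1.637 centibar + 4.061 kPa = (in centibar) 5.698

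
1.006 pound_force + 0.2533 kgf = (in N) 6.959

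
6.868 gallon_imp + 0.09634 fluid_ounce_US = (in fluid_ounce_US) 1056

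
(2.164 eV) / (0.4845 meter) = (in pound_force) 1.609e-19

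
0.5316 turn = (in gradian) 212.6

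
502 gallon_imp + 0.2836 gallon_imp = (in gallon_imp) 502.3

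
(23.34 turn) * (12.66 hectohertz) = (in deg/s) 1.064e+07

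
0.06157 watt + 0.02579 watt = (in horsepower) 0.0001172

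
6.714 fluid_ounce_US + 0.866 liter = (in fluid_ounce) 36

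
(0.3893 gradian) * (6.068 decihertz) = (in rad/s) 0.003711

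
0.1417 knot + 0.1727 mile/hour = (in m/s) 0.1501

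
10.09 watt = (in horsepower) 0.01353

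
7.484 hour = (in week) 0.04455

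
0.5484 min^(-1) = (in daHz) 0.000914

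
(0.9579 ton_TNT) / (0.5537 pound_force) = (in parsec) 5.274e-08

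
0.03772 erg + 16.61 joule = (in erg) 1.661e+08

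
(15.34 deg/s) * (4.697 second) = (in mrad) 1258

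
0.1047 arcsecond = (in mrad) 0.0005076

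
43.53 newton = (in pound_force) 9.786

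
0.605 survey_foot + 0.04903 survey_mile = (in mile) 0.04914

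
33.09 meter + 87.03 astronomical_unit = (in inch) 5.126e+14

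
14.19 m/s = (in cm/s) 1419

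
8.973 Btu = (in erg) 9.467e+10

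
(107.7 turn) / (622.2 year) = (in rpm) 3.293e-07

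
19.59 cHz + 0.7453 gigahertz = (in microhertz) 7.453e+14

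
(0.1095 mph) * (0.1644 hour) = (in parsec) 9.389e-16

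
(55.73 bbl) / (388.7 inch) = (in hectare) 8.974e-05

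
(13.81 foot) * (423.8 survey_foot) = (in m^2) 543.7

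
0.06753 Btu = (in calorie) 17.03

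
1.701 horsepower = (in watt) 1268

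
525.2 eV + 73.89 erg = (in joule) 7.389e-06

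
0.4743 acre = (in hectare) 0.1919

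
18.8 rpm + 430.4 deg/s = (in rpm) 90.53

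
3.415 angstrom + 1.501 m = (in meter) 1.501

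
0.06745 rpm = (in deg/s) 0.4047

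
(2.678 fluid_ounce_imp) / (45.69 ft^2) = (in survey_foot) 5.881e-05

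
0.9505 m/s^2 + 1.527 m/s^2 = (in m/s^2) 2.478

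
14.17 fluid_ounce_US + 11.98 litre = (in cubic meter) 0.0124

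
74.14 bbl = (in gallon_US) 3114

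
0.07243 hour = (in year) 8.268e-06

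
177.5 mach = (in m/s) 6.044e+04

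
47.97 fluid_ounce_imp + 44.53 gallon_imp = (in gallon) 53.84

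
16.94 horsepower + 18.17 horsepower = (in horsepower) 35.11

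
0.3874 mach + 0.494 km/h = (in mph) 295.4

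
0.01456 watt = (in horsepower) 1.953e-05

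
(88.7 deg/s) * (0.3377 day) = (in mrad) 4.517e+07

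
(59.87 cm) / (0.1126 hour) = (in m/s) 0.001477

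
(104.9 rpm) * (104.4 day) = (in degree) 5.677e+09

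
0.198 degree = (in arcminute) 11.88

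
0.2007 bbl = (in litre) 31.91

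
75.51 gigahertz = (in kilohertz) 7.551e+07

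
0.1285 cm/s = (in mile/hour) 0.002874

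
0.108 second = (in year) 3.425e-09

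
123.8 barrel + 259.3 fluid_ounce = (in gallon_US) 5202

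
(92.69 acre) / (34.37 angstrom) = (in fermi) 1.091e+29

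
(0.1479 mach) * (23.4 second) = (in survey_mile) 0.7322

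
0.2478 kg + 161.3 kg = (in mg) 1.615e+08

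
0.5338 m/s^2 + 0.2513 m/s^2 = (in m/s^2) 0.7851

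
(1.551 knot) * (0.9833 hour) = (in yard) 3089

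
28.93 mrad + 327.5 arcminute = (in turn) 0.01977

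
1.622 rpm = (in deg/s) 9.732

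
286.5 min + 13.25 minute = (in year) 0.0005703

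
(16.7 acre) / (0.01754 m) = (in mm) 3.853e+09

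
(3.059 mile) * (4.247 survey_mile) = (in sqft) 3.622e+08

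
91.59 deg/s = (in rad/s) 1.599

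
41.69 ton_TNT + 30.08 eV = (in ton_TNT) 41.69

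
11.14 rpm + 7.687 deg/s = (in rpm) 12.42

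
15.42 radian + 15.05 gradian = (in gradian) 996.7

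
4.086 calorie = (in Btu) 0.0162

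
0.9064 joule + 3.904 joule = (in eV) 3.002e+19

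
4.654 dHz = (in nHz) 4.654e+08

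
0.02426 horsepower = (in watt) 18.09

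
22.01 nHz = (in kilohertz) 2.201e-11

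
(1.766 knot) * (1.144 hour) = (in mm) 3.742e+06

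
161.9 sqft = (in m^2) 15.04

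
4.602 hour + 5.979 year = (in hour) 5.238e+04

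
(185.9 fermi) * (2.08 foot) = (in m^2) 1.179e-13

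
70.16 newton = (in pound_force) 15.77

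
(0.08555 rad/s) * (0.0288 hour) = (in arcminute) 3.049e+04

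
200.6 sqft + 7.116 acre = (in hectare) 2.882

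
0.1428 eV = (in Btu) 2.169e-23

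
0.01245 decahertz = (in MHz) 1.245e-07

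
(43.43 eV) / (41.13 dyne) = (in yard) 1.85e-14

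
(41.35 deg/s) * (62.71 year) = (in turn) 2.272e+08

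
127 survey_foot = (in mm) 3.871e+04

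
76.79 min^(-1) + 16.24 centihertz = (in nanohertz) 1.442e+09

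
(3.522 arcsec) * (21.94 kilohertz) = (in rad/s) 0.3746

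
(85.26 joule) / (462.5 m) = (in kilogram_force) 0.0188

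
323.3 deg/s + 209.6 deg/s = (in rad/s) 9.301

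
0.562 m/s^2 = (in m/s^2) 0.562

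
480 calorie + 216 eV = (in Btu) 1.904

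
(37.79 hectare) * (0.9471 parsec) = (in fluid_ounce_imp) 3.887e+26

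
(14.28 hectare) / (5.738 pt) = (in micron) 7.055e+13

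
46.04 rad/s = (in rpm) 439.6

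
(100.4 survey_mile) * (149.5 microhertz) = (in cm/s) 2416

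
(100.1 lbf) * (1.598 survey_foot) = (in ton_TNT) 5.183e-08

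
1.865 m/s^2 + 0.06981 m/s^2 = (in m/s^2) 1.935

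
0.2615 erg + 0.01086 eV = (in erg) 0.2615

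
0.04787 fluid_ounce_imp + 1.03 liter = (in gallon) 0.2725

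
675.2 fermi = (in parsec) 2.188e-29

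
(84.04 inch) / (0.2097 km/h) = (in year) 1.162e-06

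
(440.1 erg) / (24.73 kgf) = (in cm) 1.815e-05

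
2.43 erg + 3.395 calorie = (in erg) 1.42e+08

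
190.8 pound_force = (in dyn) 8.487e+07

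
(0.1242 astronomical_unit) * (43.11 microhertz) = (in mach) 2352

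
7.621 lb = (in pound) 7.621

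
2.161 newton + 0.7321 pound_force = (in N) 5.418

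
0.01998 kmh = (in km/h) 0.01998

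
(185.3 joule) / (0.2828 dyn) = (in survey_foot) 2.15e+08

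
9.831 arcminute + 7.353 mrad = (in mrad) 10.21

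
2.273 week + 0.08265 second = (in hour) 381.9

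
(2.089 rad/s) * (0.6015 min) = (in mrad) 7.539e+04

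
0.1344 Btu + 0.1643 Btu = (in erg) 3.151e+09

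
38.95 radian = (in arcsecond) 8.034e+06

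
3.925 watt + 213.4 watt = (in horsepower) 0.2914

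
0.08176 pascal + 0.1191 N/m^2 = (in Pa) 0.2009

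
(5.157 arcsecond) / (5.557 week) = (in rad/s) 7.439e-12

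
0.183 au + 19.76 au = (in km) 2.983e+09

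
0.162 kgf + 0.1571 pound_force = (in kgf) 0.2333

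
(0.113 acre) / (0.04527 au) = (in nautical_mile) 3.646e-11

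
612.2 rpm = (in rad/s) 64.11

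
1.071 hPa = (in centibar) 0.1071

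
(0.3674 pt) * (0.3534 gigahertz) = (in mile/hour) 1.025e+05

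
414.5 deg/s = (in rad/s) 7.234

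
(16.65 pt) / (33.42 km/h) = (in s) 0.0006327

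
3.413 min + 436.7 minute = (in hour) 7.335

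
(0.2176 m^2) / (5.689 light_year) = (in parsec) 1.31e-34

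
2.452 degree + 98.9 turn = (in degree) 3.561e+04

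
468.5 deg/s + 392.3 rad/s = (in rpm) 3824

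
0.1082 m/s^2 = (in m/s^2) 0.1082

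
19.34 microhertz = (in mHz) 0.01934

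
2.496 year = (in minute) 1.312e+06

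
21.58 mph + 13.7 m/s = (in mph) 52.23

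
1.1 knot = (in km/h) 2.037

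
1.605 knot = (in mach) 0.002425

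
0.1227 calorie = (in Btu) 0.0004866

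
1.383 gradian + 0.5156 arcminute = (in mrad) 21.87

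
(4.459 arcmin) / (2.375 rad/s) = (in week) 9.03e-10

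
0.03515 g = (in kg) 3.515e-05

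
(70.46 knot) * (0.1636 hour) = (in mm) 2.135e+07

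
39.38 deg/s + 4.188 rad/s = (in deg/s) 279.3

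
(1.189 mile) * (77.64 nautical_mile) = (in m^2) 2.751e+08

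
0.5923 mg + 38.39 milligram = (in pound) 8.594e-05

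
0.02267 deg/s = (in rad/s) 0.0003957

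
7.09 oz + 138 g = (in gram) 339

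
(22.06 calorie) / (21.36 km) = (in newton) 0.004321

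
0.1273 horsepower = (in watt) 94.93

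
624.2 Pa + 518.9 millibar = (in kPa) 52.51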